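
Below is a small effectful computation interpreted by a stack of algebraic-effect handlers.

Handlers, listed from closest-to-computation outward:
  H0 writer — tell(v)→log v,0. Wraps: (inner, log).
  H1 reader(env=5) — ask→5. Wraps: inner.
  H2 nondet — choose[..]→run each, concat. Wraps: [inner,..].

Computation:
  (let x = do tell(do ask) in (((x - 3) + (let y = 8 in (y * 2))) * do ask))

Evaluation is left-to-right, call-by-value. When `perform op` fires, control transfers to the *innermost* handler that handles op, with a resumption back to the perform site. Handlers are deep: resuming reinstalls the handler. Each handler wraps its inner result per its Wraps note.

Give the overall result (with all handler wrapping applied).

Answer: [(65, (5))]

Step-by-step:
ask @ H1 ⇒ 5
tell(5) @ H0 ⇒ log+=5
ask @ H1 ⇒ 5
H0 returns (65, (5))
H1 returns (65, (5))
H2 returns [(65, (5))]
= [(65, (5))]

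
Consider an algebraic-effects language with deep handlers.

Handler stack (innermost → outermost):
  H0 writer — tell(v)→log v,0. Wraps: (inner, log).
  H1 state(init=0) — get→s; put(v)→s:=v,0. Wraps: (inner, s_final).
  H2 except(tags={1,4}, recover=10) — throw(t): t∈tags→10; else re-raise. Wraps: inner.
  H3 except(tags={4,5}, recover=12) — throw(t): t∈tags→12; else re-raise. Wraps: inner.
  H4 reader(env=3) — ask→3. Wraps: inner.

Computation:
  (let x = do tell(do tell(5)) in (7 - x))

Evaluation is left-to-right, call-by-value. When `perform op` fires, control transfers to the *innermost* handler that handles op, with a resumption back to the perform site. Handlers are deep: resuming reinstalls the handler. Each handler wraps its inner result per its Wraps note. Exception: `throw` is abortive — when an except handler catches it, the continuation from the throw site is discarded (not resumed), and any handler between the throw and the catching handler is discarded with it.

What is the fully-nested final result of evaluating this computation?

Working:
tell(5) @ H0 ⇒ log+=5
tell(0) @ H0 ⇒ log+=0
H0 returns (7, (5, 0))
H1 returns ((7, (5, 0)), 0)
H2 returns ((7, (5, 0)), 0)
H3 returns ((7, (5, 0)), 0)
H4 returns ((7, (5, 0)), 0)
= ((7, (5, 0)), 0)

Answer: ((7, (5, 0)), 0)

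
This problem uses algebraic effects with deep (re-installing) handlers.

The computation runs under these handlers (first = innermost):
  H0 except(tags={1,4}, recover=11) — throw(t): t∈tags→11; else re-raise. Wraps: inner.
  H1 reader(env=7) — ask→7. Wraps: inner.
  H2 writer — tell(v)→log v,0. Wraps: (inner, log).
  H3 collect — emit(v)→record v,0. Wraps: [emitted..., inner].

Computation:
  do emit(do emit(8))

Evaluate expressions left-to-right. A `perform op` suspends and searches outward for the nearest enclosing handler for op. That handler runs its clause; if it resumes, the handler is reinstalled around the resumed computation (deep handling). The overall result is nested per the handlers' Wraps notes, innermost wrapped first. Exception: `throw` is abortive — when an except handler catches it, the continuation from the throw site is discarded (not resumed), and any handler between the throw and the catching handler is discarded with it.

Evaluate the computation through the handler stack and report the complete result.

Step-by-step:
emit(8) @ H3 ⇒ out+=8
emit(0) @ H3 ⇒ out+=0
H0 returns 0
H1 returns 0
H2 returns (0, ())
H3 returns [8, 0, (0, ())]
= [8, 0, (0, ())]

Answer: [8, 0, (0, ())]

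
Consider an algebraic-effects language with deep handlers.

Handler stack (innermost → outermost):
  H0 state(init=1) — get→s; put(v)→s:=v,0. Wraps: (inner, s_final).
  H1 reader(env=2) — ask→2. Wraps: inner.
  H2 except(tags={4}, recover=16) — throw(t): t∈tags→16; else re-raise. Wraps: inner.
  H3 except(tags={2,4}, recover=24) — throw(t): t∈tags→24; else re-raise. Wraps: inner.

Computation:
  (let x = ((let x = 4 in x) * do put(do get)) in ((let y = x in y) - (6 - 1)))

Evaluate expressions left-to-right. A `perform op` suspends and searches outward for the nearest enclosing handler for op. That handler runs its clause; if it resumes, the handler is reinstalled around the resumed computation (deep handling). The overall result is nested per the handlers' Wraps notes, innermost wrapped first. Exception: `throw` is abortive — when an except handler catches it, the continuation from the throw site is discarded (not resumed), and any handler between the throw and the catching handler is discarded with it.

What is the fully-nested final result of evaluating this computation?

Step-by-step:
get @ H0 ⇒ 1
put(1) @ H0 ⇒ s:=1
H0 returns (-5, 1)
H1 returns (-5, 1)
H2 returns (-5, 1)
H3 returns (-5, 1)
= (-5, 1)

Answer: (-5, 1)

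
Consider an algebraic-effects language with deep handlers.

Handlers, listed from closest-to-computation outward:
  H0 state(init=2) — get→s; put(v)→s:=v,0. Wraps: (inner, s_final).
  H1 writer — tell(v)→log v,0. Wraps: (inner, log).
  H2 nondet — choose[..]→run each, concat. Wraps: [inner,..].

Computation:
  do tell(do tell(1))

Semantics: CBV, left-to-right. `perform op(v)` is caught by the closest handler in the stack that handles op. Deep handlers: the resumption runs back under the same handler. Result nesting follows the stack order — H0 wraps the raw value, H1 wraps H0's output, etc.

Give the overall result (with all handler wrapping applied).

Working:
tell(1) @ H1 ⇒ log+=1
tell(0) @ H1 ⇒ log+=0
H0 returns (0, 2)
H1 returns ((0, 2), (1, 0))
H2 returns [((0, 2), (1, 0))]
= [((0, 2), (1, 0))]

Answer: [((0, 2), (1, 0))]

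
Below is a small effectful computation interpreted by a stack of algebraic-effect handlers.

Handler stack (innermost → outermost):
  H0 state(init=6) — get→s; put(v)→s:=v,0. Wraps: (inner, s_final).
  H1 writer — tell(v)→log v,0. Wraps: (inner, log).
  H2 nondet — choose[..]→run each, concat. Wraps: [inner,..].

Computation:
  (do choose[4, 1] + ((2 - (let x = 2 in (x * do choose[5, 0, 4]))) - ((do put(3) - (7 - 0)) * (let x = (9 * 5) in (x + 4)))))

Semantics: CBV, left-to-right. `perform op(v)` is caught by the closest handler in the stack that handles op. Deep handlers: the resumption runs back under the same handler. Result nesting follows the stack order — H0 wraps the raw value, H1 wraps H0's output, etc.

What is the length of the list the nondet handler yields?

Working:
choose[4, 1] @ H2
  branch[0] choose=4:
    choose[5, 0, 4] @ H2
      branch[0] choose=5:
        put(3) @ H0 ⇒ s:=3
        H0 returns (339, 3)
        H1 returns ((339, 3), ())
        H2 returns [((339, 3), ())]
      branch[1] choose=0:
        put(3) @ H0 ⇒ s:=3
        H0 returns (349, 3)
        H1 returns ((349, 3), ())
        H2 returns [((349, 3), ())]
      branch[2] choose=4:
        put(3) @ H0 ⇒ s:=3
        H0 returns (341, 3)
        H1 returns ((341, 3), ())
        H2 returns [((341, 3), ())]
  branch[1] choose=1:
    choose[5, 0, 4] @ H2
      branch[0] choose=5:
        put(3) @ H0 ⇒ s:=3
        H0 returns (336, 3)
        H1 returns ((336, 3), ())
        H2 returns [((336, 3), ())]
      branch[1] choose=0:
        put(3) @ H0 ⇒ s:=3
        H0 returns (346, 3)
        H1 returns ((346, 3), ())
        H2 returns [((346, 3), ())]
      branch[2] choose=4:
        put(3) @ H0 ⇒ s:=3
        H0 returns (338, 3)
        H1 returns ((338, 3), ())
        H2 returns [((338, 3), ())]
= [((339, 3), ()), ((349, 3), ()), ((341, 3), ()), ((336, 3), ()), ((346, 3), ()), ((338, 3), ())]

Answer: 6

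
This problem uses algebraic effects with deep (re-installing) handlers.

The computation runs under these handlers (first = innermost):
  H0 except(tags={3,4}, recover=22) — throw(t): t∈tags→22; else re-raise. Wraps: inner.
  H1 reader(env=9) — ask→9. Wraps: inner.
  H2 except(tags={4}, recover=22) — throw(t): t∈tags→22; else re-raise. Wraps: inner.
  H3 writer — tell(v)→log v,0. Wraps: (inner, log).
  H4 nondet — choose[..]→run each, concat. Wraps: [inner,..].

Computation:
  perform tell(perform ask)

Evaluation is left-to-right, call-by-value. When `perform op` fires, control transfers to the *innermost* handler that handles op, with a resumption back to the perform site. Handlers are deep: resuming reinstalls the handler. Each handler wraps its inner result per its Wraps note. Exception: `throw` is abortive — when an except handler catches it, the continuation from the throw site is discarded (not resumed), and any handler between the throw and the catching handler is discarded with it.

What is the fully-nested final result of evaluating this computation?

Evaluation trace:
ask @ H1 ⇒ 9
tell(9) @ H3 ⇒ log+=9
H0 returns 0
H1 returns 0
H2 returns 0
H3 returns (0, (9))
H4 returns [(0, (9))]
= [(0, (9))]

Answer: [(0, (9))]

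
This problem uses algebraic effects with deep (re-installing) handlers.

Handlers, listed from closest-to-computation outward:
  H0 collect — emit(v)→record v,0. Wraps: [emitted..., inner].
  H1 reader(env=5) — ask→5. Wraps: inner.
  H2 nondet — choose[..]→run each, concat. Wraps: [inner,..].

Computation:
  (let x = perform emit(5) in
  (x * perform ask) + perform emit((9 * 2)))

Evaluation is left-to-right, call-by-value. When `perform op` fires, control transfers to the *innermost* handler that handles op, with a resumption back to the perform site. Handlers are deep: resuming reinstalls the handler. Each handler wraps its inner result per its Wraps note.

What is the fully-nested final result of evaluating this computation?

Answer: [[5, 18, 0]]

Working:
emit(5) @ H0 ⇒ out+=5
ask @ H1 ⇒ 5
emit(18) @ H0 ⇒ out+=18
H0 returns [5, 18, 0]
H1 returns [5, 18, 0]
H2 returns [[5, 18, 0]]
= [[5, 18, 0]]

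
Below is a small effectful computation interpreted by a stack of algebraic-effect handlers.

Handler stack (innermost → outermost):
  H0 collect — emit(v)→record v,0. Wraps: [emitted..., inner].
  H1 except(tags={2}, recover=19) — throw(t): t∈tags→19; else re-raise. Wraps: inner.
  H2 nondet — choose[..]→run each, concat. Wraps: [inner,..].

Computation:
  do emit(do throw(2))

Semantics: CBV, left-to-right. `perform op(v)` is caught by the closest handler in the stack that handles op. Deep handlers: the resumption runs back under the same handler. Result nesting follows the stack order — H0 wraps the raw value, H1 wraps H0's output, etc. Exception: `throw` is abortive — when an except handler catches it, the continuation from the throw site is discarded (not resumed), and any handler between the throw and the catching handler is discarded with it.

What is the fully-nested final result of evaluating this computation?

Answer: [19]

Working:
throw(2) @ H1 caught ⇒ 19
H2 returns [19]
= [19]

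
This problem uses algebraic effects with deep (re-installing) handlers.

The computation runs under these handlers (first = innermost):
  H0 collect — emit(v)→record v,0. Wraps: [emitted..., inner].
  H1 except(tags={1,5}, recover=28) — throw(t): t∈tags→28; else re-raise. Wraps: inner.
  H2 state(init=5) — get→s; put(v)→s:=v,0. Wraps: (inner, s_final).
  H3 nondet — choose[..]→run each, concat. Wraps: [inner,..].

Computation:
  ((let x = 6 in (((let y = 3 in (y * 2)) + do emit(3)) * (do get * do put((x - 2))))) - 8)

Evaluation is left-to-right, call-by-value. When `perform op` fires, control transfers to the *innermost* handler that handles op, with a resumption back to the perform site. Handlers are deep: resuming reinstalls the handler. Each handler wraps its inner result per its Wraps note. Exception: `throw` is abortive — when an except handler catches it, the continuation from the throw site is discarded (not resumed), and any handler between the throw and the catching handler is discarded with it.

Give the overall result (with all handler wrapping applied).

Step-by-step:
emit(3) @ H0 ⇒ out+=3
get @ H2 ⇒ 5
put(4) @ H2 ⇒ s:=4
H0 returns [3, -8]
H1 returns [3, -8]
H2 returns ([3, -8], 4)
H3 returns [([3, -8], 4)]
= [([3, -8], 4)]

Answer: [([3, -8], 4)]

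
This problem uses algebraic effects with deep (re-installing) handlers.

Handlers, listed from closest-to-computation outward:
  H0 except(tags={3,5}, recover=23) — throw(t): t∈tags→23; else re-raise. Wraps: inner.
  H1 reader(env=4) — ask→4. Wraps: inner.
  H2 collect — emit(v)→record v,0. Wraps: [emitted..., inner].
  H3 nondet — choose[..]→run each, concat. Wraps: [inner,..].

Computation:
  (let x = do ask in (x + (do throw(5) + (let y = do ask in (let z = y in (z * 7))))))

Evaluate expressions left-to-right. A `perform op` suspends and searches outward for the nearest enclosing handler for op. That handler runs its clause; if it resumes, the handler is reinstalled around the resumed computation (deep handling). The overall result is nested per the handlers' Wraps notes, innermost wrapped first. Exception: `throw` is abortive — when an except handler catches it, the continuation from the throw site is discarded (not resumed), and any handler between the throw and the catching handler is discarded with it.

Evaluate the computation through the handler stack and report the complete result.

Answer: [[23]]

Working:
ask @ H1 ⇒ 4
throw(5) @ H0 caught ⇒ 23
H1 returns 23
H2 returns [23]
H3 returns [[23]]
= [[23]]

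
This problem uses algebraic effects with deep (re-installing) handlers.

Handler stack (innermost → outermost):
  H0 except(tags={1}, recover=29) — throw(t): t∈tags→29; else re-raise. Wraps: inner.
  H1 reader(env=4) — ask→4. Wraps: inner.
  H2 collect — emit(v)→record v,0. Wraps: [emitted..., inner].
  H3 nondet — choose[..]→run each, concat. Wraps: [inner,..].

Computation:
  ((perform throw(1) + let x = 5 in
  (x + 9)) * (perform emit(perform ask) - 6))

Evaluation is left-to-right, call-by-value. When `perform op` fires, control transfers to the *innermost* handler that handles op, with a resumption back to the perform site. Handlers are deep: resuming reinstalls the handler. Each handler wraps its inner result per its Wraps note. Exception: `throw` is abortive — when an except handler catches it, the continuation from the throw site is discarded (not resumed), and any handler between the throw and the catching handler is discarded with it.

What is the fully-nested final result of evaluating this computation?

Evaluation trace:
throw(1) @ H0 caught ⇒ 29
H1 returns 29
H2 returns [29]
H3 returns [[29]]
= [[29]]

Answer: [[29]]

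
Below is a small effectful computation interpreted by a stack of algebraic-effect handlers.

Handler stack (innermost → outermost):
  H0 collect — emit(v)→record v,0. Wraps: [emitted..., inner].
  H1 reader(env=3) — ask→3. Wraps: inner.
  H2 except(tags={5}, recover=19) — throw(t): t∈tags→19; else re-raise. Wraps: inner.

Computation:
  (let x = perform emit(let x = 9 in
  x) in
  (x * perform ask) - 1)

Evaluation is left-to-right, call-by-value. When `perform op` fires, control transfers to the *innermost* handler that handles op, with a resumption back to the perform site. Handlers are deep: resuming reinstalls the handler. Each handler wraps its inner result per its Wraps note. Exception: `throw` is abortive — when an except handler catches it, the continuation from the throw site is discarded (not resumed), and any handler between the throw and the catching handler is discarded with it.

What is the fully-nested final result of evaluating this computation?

Working:
emit(9) @ H0 ⇒ out+=9
ask @ H1 ⇒ 3
H0 returns [9, -1]
H1 returns [9, -1]
H2 returns [9, -1]
= [9, -1]

Answer: [9, -1]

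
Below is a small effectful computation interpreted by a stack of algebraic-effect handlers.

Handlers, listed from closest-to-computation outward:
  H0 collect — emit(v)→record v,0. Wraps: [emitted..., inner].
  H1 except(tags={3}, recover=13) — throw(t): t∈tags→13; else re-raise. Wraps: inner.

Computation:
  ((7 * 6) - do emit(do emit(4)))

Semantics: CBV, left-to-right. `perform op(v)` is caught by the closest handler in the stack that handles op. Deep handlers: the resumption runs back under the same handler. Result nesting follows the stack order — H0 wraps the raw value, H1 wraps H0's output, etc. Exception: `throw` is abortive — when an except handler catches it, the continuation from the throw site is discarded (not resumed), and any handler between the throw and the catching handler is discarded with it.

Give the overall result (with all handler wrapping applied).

Answer: [4, 0, 42]

Step-by-step:
emit(4) @ H0 ⇒ out+=4
emit(0) @ H0 ⇒ out+=0
H0 returns [4, 0, 42]
H1 returns [4, 0, 42]
= [4, 0, 42]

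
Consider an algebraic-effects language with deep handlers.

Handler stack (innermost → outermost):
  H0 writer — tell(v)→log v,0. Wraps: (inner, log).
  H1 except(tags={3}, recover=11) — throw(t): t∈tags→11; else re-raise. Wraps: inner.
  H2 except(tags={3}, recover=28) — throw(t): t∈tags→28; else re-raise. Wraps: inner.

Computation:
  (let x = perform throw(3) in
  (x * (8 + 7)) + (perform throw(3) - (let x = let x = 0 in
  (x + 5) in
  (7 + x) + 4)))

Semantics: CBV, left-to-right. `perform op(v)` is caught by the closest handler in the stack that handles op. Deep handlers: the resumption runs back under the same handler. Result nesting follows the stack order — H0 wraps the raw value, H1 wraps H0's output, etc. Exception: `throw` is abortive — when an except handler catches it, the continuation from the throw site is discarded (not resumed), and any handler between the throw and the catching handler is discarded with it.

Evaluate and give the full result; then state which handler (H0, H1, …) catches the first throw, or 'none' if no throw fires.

Answer: 11 ; first throw caught by: H1

Step-by-step:
throw(3) @ H1 caught ⇒ 11
H2 returns 11
= 11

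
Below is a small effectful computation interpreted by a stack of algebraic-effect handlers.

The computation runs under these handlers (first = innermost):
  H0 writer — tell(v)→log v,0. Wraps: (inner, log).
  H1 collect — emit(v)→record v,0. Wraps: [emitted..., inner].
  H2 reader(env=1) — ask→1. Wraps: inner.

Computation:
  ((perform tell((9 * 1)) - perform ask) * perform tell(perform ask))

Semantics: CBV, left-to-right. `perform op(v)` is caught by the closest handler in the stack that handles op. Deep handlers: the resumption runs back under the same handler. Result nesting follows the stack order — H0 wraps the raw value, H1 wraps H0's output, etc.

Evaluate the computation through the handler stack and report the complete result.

Step-by-step:
tell(9) @ H0 ⇒ log+=9
ask @ H2 ⇒ 1
ask @ H2 ⇒ 1
tell(1) @ H0 ⇒ log+=1
H0 returns (0, (9, 1))
H1 returns [(0, (9, 1))]
H2 returns [(0, (9, 1))]
= [(0, (9, 1))]

Answer: [(0, (9, 1))]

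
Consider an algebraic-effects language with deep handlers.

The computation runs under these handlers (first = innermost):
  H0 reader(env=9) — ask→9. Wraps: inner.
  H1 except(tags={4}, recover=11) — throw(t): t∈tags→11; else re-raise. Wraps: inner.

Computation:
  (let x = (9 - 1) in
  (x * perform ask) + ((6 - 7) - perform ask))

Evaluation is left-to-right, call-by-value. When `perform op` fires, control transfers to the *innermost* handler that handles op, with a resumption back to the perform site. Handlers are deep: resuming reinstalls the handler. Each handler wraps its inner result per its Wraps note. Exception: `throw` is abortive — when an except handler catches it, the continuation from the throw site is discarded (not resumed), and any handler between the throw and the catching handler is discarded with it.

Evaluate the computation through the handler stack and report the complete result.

Answer: 62

Working:
ask @ H0 ⇒ 9
ask @ H0 ⇒ 9
H0 returns 62
H1 returns 62
= 62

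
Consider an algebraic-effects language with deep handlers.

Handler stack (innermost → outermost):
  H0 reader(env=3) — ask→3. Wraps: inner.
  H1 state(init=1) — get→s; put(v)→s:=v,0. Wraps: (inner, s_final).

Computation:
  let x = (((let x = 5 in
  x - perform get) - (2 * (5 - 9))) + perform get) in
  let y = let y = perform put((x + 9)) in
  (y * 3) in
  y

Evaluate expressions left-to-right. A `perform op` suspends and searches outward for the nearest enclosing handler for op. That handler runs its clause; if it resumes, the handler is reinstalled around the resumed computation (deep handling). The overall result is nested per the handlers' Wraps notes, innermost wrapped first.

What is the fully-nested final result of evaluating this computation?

Step-by-step:
get @ H1 ⇒ 1
get @ H1 ⇒ 1
put(22) @ H1 ⇒ s:=22
H0 returns 0
H1 returns (0, 22)
= (0, 22)

Answer: (0, 22)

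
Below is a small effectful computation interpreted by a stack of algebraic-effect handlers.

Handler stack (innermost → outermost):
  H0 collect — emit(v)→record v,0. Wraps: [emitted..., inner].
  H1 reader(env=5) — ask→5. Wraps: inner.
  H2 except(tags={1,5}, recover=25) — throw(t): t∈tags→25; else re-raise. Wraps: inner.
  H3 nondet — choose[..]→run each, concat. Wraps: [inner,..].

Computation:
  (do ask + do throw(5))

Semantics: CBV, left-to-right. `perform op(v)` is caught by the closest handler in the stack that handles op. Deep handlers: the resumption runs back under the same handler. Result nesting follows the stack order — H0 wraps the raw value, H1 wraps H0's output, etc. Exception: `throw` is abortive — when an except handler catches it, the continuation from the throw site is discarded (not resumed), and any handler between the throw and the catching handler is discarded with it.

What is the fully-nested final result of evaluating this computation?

Evaluation trace:
ask @ H1 ⇒ 5
throw(5) @ H2 caught ⇒ 25
H3 returns [25]
= [25]

Answer: [25]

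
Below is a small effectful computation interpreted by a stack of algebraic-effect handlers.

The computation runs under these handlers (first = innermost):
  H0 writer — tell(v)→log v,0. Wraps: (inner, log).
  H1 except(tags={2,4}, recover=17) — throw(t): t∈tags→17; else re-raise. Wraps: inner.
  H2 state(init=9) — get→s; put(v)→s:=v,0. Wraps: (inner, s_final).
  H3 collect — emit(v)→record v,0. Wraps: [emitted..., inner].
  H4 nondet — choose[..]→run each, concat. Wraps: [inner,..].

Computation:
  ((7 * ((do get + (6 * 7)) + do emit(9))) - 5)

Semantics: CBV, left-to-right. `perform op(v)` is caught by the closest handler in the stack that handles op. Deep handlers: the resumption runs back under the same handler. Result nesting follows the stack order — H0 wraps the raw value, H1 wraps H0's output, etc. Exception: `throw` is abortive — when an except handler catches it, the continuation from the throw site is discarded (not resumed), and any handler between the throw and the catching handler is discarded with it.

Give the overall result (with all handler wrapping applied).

Working:
get @ H2 ⇒ 9
emit(9) @ H3 ⇒ out+=9
H0 returns (352, ())
H1 returns (352, ())
H2 returns ((352, ()), 9)
H3 returns [9, ((352, ()), 9)]
H4 returns [[9, ((352, ()), 9)]]
= [[9, ((352, ()), 9)]]

Answer: [[9, ((352, ()), 9)]]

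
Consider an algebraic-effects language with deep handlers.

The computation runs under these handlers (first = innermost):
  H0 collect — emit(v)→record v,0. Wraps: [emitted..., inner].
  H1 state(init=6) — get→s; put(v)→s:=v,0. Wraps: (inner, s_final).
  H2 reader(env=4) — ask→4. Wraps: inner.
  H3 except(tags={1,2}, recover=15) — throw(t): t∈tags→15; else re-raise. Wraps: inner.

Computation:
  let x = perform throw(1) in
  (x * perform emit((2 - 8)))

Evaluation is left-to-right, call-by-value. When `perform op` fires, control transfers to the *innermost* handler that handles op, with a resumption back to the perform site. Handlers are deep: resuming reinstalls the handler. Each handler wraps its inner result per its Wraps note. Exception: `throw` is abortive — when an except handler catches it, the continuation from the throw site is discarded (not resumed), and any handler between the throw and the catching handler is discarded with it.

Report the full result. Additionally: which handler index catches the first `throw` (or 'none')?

Working:
throw(1) @ H3 caught ⇒ 15
= 15

Answer: 15 ; first throw caught by: H3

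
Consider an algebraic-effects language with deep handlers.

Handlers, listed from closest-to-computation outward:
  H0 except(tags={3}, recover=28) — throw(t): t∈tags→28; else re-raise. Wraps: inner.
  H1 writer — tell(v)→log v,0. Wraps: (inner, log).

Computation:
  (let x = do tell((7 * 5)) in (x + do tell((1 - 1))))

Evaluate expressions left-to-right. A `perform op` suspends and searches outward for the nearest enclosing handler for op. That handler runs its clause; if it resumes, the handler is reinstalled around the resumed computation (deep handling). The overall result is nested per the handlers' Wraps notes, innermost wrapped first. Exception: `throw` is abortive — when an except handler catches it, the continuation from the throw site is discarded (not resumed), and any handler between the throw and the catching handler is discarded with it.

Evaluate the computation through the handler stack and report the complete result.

Working:
tell(35) @ H1 ⇒ log+=35
tell(0) @ H1 ⇒ log+=0
H0 returns 0
H1 returns (0, (35, 0))
= (0, (35, 0))

Answer: (0, (35, 0))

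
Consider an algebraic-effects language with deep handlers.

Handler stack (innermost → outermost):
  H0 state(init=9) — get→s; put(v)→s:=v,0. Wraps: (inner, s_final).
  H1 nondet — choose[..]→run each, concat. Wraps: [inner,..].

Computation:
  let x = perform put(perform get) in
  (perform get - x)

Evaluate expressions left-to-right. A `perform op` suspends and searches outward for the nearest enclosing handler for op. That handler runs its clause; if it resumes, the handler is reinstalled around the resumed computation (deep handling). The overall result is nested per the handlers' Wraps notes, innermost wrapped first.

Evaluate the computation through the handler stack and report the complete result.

Working:
get @ H0 ⇒ 9
put(9) @ H0 ⇒ s:=9
get @ H0 ⇒ 9
H0 returns (9, 9)
H1 returns [(9, 9)]
= [(9, 9)]

Answer: [(9, 9)]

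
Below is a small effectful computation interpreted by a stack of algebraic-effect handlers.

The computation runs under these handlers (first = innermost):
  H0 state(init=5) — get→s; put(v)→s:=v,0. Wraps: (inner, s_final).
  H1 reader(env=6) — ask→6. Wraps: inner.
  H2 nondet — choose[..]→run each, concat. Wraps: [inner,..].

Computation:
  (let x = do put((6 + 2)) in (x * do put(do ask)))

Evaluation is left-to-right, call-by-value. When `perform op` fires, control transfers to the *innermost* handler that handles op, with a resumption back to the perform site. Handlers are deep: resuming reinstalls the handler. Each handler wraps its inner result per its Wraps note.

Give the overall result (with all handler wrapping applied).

Answer: [(0, 6)]

Evaluation trace:
put(8) @ H0 ⇒ s:=8
ask @ H1 ⇒ 6
put(6) @ H0 ⇒ s:=6
H0 returns (0, 6)
H1 returns (0, 6)
H2 returns [(0, 6)]
= [(0, 6)]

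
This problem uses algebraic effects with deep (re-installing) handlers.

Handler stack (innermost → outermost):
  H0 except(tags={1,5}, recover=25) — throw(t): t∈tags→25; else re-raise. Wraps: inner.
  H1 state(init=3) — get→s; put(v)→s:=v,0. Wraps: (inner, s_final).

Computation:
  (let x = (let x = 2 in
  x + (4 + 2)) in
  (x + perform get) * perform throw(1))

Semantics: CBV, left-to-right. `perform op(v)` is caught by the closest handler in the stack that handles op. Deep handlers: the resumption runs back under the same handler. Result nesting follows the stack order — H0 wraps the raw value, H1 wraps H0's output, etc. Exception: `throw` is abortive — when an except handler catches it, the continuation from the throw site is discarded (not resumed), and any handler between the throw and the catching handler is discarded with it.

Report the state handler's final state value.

Working:
get @ H1 ⇒ 3
throw(1) @ H0 caught ⇒ 25
H1 returns (25, 3)
= (25, 3)

Answer: 3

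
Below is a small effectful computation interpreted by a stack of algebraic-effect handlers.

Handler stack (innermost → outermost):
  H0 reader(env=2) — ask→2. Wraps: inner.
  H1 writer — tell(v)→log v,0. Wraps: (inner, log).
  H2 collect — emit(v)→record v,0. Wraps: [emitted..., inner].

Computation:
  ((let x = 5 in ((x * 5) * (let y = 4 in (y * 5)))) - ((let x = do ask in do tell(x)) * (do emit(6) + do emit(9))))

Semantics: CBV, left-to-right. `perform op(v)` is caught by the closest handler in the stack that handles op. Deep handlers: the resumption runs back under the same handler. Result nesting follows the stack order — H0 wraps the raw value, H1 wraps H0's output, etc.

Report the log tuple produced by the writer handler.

Answer: (2)

Working:
ask @ H0 ⇒ 2
tell(2) @ H1 ⇒ log+=2
emit(6) @ H2 ⇒ out+=6
emit(9) @ H2 ⇒ out+=9
H0 returns 500
H1 returns (500, (2))
H2 returns [6, 9, (500, (2))]
= [6, 9, (500, (2))]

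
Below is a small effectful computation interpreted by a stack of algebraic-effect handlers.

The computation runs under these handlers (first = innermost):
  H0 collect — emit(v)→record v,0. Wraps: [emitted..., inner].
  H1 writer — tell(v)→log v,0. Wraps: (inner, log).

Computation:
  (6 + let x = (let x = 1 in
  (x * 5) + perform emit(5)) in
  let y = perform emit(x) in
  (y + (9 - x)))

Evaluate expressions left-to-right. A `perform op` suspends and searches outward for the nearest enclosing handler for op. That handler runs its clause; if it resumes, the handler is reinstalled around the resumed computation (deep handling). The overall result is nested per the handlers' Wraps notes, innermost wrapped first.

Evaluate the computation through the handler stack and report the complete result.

Answer: ([5, 5, 10], ())

Working:
emit(5) @ H0 ⇒ out+=5
emit(5) @ H0 ⇒ out+=5
H0 returns [5, 5, 10]
H1 returns ([5, 5, 10], ())
= ([5, 5, 10], ())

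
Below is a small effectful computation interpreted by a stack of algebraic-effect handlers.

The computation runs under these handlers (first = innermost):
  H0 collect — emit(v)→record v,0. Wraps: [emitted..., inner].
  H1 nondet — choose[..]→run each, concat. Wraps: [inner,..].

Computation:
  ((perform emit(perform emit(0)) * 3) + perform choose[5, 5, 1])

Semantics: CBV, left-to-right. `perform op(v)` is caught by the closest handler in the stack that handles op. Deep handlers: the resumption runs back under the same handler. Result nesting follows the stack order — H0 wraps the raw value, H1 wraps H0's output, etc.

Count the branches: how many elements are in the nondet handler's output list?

Working:
emit(0) @ H0 ⇒ out+=0
emit(0) @ H0 ⇒ out+=0
choose[5, 5, 1] @ H1
  branch[0] choose=5:
    H0 returns [0, 0, 5]
    H1 returns [[0, 0, 5]]
  branch[1] choose=5:
    H0 returns [0, 0, 5]
    H1 returns [[0, 0, 5]]
  branch[2] choose=1:
    H0 returns [0, 0, 1]
    H1 returns [[0, 0, 1]]
= [[0, 0, 5], [0, 0, 5], [0, 0, 1]]

Answer: 3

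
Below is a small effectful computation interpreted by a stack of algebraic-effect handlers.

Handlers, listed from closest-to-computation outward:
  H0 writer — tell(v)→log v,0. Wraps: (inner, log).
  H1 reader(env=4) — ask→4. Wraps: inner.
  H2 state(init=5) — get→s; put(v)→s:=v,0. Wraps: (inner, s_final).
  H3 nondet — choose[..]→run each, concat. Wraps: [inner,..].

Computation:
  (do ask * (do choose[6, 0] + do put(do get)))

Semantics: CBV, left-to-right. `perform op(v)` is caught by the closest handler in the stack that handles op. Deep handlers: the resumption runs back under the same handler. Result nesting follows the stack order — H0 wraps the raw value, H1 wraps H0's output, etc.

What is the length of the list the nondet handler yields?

Answer: 2

Step-by-step:
ask @ H1 ⇒ 4
choose[6, 0] @ H3
  branch[0] choose=6:
    get @ H2 ⇒ 5
    put(5) @ H2 ⇒ s:=5
    H0 returns (24, ())
    H1 returns (24, ())
    H2 returns ((24, ()), 5)
    H3 returns [((24, ()), 5)]
  branch[1] choose=0:
    get @ H2 ⇒ 5
    put(5) @ H2 ⇒ s:=5
    H0 returns (0, ())
    H1 returns (0, ())
    H2 returns ((0, ()), 5)
    H3 returns [((0, ()), 5)]
= [((24, ()), 5), ((0, ()), 5)]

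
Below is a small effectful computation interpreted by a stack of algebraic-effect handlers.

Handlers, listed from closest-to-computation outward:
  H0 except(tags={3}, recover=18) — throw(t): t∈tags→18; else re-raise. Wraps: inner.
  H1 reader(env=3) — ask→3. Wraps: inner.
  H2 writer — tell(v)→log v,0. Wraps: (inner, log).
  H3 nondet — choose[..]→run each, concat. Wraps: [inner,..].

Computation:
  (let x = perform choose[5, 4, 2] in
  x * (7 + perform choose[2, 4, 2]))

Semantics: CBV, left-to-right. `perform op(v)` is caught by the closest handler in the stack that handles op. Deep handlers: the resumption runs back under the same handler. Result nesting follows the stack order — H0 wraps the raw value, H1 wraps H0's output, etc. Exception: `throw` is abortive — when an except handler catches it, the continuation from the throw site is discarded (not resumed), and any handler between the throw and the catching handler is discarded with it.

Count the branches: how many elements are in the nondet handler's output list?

Step-by-step:
choose[5, 4, 2] @ H3
  branch[0] choose=5:
    choose[2, 4, 2] @ H3
      branch[0] choose=2:
        H0 returns 45
        H1 returns 45
        H2 returns (45, ())
        H3 returns [(45, ())]
      branch[1] choose=4:
        H0 returns 55
        H1 returns 55
        H2 returns (55, ())
        H3 returns [(55, ())]
      branch[2] choose=2:
        H0 returns 45
        H1 returns 45
        H2 returns (45, ())
        H3 returns [(45, ())]
  branch[1] choose=4:
    choose[2, 4, 2] @ H3
      branch[0] choose=2:
        H0 returns 36
        H1 returns 36
        H2 returns (36, ())
        H3 returns [(36, ())]
      branch[1] choose=4:
        H0 returns 44
        H1 returns 44
        H2 returns (44, ())
        H3 returns [(44, ())]
      branch[2] choose=2:
        H0 returns 36
        H1 returns 36
        H2 returns (36, ())
        H3 returns [(36, ())]
  branch[2] choose=2:
    choose[2, 4, 2] @ H3
      branch[0] choose=2:
        H0 returns 18
        H1 returns 18
        H2 returns (18, ())
        H3 returns [(18, ())]
      branch[1] choose=4:
        H0 returns 22
        H1 returns 22
        H2 returns (22, ())
        H3 returns [(22, ())]
      branch[2] choose=2:
        H0 returns 18
        H1 returns 18
        H2 returns (18, ())
        H3 returns [(18, ())]
= [(45, ()), (55, ()), (45, ()), (36, ()), (44, ()), (36, ()), (18, ()), (22, ()), (18, ())]

Answer: 9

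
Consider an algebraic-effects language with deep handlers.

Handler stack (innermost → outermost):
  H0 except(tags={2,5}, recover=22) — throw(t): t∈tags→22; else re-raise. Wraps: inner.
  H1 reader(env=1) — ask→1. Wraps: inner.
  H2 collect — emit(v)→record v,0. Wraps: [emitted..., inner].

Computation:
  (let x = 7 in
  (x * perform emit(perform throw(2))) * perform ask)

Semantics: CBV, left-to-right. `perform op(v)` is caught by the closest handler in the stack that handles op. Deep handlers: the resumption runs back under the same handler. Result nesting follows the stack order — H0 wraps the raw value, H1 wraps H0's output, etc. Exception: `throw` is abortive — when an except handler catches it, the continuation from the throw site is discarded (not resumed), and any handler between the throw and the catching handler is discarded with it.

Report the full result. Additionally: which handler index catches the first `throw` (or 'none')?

Answer: [22] ; first throw caught by: H0

Working:
throw(2) @ H0 caught ⇒ 22
H1 returns 22
H2 returns [22]
= [22]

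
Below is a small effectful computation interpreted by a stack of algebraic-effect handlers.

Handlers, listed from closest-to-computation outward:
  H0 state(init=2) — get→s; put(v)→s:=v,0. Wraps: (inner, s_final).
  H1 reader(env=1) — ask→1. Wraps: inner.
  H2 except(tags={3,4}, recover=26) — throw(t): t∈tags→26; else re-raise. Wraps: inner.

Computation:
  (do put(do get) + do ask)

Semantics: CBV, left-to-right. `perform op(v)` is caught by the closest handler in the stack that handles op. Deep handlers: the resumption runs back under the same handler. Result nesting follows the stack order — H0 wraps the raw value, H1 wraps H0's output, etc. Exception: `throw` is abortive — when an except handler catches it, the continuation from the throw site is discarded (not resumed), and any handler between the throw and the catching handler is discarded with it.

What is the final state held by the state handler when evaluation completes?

Step-by-step:
get @ H0 ⇒ 2
put(2) @ H0 ⇒ s:=2
ask @ H1 ⇒ 1
H0 returns (1, 2)
H1 returns (1, 2)
H2 returns (1, 2)
= (1, 2)

Answer: 2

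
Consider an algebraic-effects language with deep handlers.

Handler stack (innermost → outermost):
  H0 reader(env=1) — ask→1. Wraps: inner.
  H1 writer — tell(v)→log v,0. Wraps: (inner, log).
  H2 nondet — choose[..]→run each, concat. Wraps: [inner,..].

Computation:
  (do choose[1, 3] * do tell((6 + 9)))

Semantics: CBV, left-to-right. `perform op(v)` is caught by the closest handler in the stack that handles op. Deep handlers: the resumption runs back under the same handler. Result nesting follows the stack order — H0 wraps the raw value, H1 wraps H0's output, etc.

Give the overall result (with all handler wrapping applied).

Step-by-step:
choose[1, 3] @ H2
  branch[0] choose=1:
    tell(15) @ H1 ⇒ log+=15
    H0 returns 0
    H1 returns (0, (15))
    H2 returns [(0, (15))]
  branch[1] choose=3:
    tell(15) @ H1 ⇒ log+=15
    H0 returns 0
    H1 returns (0, (15))
    H2 returns [(0, (15))]
= [(0, (15)), (0, (15))]

Answer: [(0, (15)), (0, (15))]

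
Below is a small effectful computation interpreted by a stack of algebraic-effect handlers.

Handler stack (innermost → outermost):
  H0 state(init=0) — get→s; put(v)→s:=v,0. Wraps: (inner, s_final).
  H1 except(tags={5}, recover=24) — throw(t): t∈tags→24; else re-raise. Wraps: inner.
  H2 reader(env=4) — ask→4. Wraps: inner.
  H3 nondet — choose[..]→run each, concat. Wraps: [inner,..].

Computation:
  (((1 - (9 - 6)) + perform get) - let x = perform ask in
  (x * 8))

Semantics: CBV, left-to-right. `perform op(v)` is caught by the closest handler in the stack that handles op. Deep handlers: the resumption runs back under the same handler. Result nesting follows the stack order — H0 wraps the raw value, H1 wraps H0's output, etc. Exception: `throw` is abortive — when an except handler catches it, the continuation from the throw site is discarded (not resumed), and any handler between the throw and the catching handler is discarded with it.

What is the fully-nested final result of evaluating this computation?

Evaluation trace:
get @ H0 ⇒ 0
ask @ H2 ⇒ 4
H0 returns (-34, 0)
H1 returns (-34, 0)
H2 returns (-34, 0)
H3 returns [(-34, 0)]
= [(-34, 0)]

Answer: [(-34, 0)]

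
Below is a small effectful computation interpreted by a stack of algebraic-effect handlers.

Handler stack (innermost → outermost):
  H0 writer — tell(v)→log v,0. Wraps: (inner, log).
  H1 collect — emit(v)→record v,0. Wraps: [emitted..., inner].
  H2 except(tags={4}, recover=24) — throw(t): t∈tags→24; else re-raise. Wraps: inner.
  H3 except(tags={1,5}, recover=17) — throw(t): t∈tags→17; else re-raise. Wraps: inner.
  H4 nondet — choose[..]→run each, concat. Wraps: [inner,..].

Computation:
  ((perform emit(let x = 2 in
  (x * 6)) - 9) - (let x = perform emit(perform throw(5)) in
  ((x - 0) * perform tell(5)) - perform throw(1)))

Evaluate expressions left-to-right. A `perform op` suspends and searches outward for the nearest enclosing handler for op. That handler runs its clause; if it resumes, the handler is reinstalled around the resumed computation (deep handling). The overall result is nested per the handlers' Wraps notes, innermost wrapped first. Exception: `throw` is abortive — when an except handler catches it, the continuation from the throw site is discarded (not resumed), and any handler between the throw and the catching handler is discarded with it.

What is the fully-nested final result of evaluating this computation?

Answer: [17]

Working:
emit(12) @ H1 ⇒ out+=12
throw(5) @ H2 re-raised
throw(5) @ H3 caught ⇒ 17
H4 returns [17]
= [17]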